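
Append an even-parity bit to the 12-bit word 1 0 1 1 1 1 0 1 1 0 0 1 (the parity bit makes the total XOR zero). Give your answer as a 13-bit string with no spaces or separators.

XOR of the 12 data bits: 1⊕0⊕1⊕1⊕1⊕1⊕0⊕1⊕1⊕0⊕0⊕1 = 0
Parity bit = 0 (so all 13 bits XOR to 0).

1011110110010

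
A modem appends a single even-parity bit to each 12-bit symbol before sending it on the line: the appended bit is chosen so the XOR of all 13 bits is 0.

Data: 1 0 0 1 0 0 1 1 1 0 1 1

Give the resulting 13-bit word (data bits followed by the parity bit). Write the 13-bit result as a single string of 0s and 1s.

1001001110111

XOR of the 12 data bits: 1⊕0⊕0⊕1⊕0⊕0⊕1⊕1⊕1⊕0⊕1⊕1 = 1
Parity bit = 1 (so all 13 bits XOR to 0).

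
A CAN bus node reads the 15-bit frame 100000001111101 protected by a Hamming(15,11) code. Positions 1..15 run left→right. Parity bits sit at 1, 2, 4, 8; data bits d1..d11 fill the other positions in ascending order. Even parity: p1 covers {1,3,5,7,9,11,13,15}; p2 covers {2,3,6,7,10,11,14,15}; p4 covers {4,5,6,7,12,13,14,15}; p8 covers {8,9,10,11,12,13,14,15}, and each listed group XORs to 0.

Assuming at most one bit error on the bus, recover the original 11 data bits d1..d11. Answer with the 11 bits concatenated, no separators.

s1 (pos 1,3,5,7,9,11,13,15): 1⊕0⊕0⊕0⊕1⊕1⊕1⊕1 = 1
s2 (pos 2,3,6,7,10,11,14,15): 0⊕0⊕0⊕0⊕1⊕1⊕0⊕1 = 1
s4 (pos 4,5,6,7,12,13,14,15): 0⊕0⊕0⊕0⊕1⊕1⊕0⊕1 = 1
s8 (pos 8,9,10,11,12,13,14,15): 0⊕1⊕1⊕1⊕1⊕1⊕0⊕1 = 0
Syndrome s8…s1 = 0111 → error at position 7.
Flip position 7: 100000001111101 → 100000101111101
Read data bits from positions 3,5,6,7,9,10,11,12,13,14,15: 00011111101

00011111101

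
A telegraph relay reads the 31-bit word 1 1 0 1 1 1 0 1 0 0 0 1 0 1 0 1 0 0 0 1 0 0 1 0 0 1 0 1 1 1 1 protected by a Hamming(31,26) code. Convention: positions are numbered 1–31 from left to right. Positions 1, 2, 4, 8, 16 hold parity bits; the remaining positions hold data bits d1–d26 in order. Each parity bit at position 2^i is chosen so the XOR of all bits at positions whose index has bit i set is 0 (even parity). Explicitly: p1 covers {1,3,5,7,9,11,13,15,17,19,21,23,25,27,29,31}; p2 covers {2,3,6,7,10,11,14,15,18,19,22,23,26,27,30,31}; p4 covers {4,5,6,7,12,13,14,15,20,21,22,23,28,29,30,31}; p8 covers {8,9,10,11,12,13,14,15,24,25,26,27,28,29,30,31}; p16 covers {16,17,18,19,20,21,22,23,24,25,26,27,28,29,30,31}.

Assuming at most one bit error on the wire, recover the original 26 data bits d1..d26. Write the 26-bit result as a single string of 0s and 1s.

01110001010000100100101111

s1 (pos 1,3,5,7,9,11,13,15,17,19,21,23,25,27,29,31): 1⊕0⊕1⊕0⊕0⊕0⊕0⊕0⊕0⊕0⊕0⊕1⊕0⊕0⊕1⊕1 = 1
s2 (pos 2,3,6,7,10,11,14,15,18,19,22,23,26,27,30,31): 1⊕0⊕1⊕0⊕0⊕0⊕1⊕0⊕0⊕0⊕0⊕1⊕1⊕0⊕1⊕1 = 1
s4 (pos 4,5,6,7,12,13,14,15,20,21,22,23,28,29,30,31): 1⊕1⊕1⊕0⊕1⊕0⊕1⊕0⊕1⊕0⊕0⊕1⊕1⊕1⊕1⊕1 = 1
s8 (pos 8,9,10,11,12,13,14,15,24,25,26,27,28,29,30,31): 1⊕0⊕0⊕0⊕1⊕0⊕1⊕0⊕0⊕0⊕1⊕0⊕1⊕1⊕1⊕1 = 0
s16 (pos 16,17,18,19,20,21,22,23,24,25,26,27,28,29,30,31): 1⊕0⊕0⊕0⊕1⊕0⊕0⊕1⊕0⊕0⊕1⊕0⊕1⊕1⊕1⊕1 = 0
Syndrome s16…s1 = 00111 → error at position 7.
Flip position 7: 1101110100010101000100100101111 → 1101111100010101000100100101111
Read data bits from positions 3,5,6,7,9,10,11,12,13,14,15,17,18,19,20,21,22,23,24,25,26,27,28,29,30,31: 01110001010000100100101111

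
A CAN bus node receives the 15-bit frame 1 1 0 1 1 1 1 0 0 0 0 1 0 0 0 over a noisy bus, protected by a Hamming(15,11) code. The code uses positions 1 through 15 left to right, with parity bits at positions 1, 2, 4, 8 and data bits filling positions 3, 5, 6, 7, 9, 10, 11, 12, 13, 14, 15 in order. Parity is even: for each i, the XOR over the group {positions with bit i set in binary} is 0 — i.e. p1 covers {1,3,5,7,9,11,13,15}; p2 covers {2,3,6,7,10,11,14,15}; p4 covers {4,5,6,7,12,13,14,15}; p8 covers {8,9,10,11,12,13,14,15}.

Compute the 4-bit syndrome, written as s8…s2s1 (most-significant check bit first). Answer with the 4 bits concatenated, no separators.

1111

s1 (pos 1,3,5,7,9,11,13,15): 1⊕0⊕1⊕1⊕0⊕0⊕0⊕0 = 1
s2 (pos 2,3,6,7,10,11,14,15): 1⊕0⊕1⊕1⊕0⊕0⊕0⊕0 = 1
s4 (pos 4,5,6,7,12,13,14,15): 1⊕1⊕1⊕1⊕1⊕0⊕0⊕0 = 1
s8 (pos 8,9,10,11,12,13,14,15): 0⊕0⊕0⊕0⊕1⊕0⊕0⊕0 = 1
Syndrome s8…s1 = 1111 → error at position 15.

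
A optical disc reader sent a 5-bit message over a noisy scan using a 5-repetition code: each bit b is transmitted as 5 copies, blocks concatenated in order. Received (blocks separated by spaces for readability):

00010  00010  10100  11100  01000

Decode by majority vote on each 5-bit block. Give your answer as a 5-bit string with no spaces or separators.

Block 1 (00010): 1 one → 0
Block 2 (00010): 1 one → 0
Block 3 (10100): 2 ones → 0
Block 4 (11100): 3 ones → 1
Block 5 (01000): 1 one → 0

00010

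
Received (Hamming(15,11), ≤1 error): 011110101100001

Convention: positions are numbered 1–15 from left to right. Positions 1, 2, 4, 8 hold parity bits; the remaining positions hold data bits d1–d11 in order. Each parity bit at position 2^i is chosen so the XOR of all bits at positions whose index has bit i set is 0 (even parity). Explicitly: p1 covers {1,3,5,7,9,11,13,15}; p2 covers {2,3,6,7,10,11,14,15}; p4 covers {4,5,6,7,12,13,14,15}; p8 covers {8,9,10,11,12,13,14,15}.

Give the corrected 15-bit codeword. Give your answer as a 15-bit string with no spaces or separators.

011110101110001

s1 (pos 1,3,5,7,9,11,13,15): 0⊕1⊕1⊕1⊕1⊕0⊕0⊕1 = 1
s2 (pos 2,3,6,7,10,11,14,15): 1⊕1⊕0⊕1⊕1⊕0⊕0⊕1 = 1
s4 (pos 4,5,6,7,12,13,14,15): 1⊕1⊕0⊕1⊕0⊕0⊕0⊕1 = 0
s8 (pos 8,9,10,11,12,13,14,15): 0⊕1⊕1⊕0⊕0⊕0⊕0⊕1 = 1
Syndrome s8…s1 = 1011 → error at position 11.
Flip position 11: 011110101100001 → 011110101110001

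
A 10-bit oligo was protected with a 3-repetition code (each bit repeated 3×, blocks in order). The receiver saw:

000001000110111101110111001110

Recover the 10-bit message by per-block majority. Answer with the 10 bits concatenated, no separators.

0001111101

Block 1 (000): 0 ones → 0
Block 2 (001): 1 one → 0
Block 3 (000): 0 ones → 0
Block 4 (110): 2 ones → 1
Block 5 (111): 3 ones → 1
Block 6 (101): 2 ones → 1
Block 7 (110): 2 ones → 1
Block 8 (111): 3 ones → 1
Block 9 (001): 1 one → 0
Block 10 (110): 2 ones → 1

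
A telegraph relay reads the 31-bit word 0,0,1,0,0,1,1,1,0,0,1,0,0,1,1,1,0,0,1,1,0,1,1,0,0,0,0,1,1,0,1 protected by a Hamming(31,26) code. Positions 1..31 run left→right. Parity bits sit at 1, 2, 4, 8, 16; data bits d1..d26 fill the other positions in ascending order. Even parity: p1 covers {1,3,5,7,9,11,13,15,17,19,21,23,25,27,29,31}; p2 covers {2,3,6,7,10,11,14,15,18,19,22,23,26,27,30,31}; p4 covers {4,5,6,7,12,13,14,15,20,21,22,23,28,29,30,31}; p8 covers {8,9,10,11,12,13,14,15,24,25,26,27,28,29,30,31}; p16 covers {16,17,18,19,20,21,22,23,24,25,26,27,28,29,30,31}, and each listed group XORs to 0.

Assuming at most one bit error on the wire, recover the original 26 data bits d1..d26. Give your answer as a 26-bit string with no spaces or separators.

s1 (pos 1,3,5,7,9,11,13,15,17,19,21,23,25,27,29,31): 0⊕1⊕0⊕1⊕0⊕1⊕0⊕1⊕0⊕1⊕0⊕1⊕0⊕0⊕1⊕1 = 0
s2 (pos 2,3,6,7,10,11,14,15,18,19,22,23,26,27,30,31): 0⊕1⊕1⊕1⊕0⊕1⊕1⊕1⊕0⊕1⊕1⊕1⊕0⊕0⊕0⊕1 = 0
s4 (pos 4,5,6,7,12,13,14,15,20,21,22,23,28,29,30,31): 0⊕0⊕1⊕1⊕0⊕0⊕1⊕1⊕1⊕0⊕1⊕1⊕1⊕1⊕0⊕1 = 0
s8 (pos 8,9,10,11,12,13,14,15,24,25,26,27,28,29,30,31): 1⊕0⊕0⊕1⊕0⊕0⊕1⊕1⊕0⊕0⊕0⊕0⊕1⊕1⊕0⊕1 = 1
s16 (pos 16,17,18,19,20,21,22,23,24,25,26,27,28,29,30,31): 1⊕0⊕0⊕1⊕1⊕0⊕1⊕1⊕0⊕0⊕0⊕0⊕1⊕1⊕0⊕1 = 0
Syndrome s16…s1 = 01000 → error at position 8.
Flip position 8: 0010011100100111001101100001101 → 0010011000100111001101100001101
Read data bits from positions 3,5,6,7,9,10,11,12,13,14,15,17,18,19,20,21,22,23,24,25,26,27,28,29,30,31: 10110010011001101100001101

10110010011001101100001101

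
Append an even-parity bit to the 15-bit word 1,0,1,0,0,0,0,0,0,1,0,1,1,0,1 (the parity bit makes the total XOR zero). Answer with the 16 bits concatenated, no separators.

1010000001011010

XOR of the 15 data bits: 1⊕0⊕1⊕0⊕0⊕0⊕0⊕0⊕0⊕1⊕0⊕1⊕1⊕0⊕1 = 0
Parity bit = 0 (so all 16 bits XOR to 0).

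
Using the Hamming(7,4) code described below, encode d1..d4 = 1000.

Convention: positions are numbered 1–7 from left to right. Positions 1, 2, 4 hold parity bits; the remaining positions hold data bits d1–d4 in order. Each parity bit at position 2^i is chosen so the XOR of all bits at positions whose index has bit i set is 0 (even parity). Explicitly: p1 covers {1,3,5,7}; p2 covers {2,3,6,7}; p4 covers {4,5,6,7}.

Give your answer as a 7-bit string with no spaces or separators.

Place data at non-parity positions: p1 p2 1 p4 0 0 0
p1 (pos 1,3,5,7): XOR of data positions = 1⊕0⊕0 = 1
p2 (pos 2,3,6,7): XOR of data positions = 1⊕0⊕0 = 1
p4 (pos 4,5,6,7): XOR of data positions = 0⊕0⊕0 = 0
Codeword: 1110000

1110000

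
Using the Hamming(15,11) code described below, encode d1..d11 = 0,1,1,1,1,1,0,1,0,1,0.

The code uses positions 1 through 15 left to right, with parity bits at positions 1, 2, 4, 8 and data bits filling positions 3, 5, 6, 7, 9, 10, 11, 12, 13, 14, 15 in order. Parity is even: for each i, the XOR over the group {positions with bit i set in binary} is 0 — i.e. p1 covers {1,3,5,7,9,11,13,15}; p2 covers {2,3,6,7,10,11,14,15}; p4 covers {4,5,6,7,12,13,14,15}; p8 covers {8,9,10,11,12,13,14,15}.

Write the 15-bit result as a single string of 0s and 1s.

100111101101010

Place data at non-parity positions: p1 p2 0 p4 1 1 1 p8 1 1 0 1 0 1 0
p1 (pos 1,3,5,7,9,11,13,15): XOR of data positions = 0⊕1⊕1⊕1⊕0⊕0⊕0 = 1
p2 (pos 2,3,6,7,10,11,14,15): XOR of data positions = 0⊕1⊕1⊕1⊕0⊕1⊕0 = 0
p4 (pos 4,5,6,7,12,13,14,15): XOR of data positions = 1⊕1⊕1⊕1⊕0⊕1⊕0 = 1
p8 (pos 8,9,10,11,12,13,14,15): XOR of data positions = 1⊕1⊕0⊕1⊕0⊕1⊕0 = 0
Codeword: 100111101101010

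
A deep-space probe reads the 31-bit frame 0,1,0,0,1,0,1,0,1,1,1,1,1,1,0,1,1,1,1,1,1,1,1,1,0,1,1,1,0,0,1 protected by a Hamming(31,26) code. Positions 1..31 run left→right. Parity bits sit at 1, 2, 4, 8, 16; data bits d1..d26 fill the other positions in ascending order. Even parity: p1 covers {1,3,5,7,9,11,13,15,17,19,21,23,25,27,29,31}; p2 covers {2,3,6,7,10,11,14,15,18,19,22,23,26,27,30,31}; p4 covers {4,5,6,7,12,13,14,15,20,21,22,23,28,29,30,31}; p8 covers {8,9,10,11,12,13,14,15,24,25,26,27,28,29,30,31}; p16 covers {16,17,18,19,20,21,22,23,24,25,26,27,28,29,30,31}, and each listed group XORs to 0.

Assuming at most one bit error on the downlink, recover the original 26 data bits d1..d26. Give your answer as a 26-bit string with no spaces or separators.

s1 (pos 1,3,5,7,9,11,13,15,17,19,21,23,25,27,29,31): 0⊕0⊕1⊕1⊕1⊕1⊕1⊕0⊕1⊕1⊕1⊕1⊕0⊕1⊕0⊕1 = 1
s2 (pos 2,3,6,7,10,11,14,15,18,19,22,23,26,27,30,31): 1⊕0⊕0⊕1⊕1⊕1⊕1⊕0⊕1⊕1⊕1⊕1⊕1⊕1⊕0⊕1 = 0
s4 (pos 4,5,6,7,12,13,14,15,20,21,22,23,28,29,30,31): 0⊕1⊕0⊕1⊕1⊕1⊕1⊕0⊕1⊕1⊕1⊕1⊕1⊕0⊕0⊕1 = 1
s8 (pos 8,9,10,11,12,13,14,15,24,25,26,27,28,29,30,31): 0⊕1⊕1⊕1⊕1⊕1⊕1⊕0⊕1⊕0⊕1⊕1⊕1⊕0⊕0⊕1 = 1
s16 (pos 16,17,18,19,20,21,22,23,24,25,26,27,28,29,30,31): 1⊕1⊕1⊕1⊕1⊕1⊕1⊕1⊕1⊕0⊕1⊕1⊕1⊕0⊕0⊕1 = 1
Syndrome s16…s1 = 11101 → error at position 29.
Flip position 29: 0100101011111101111111110111001 → 0100101011111101111111110111101
Read data bits from positions 3,5,6,7,9,10,11,12,13,14,15,17,18,19,20,21,22,23,24,25,26,27,28,29,30,31: 01011111110111111110111101

01011111110111111110111101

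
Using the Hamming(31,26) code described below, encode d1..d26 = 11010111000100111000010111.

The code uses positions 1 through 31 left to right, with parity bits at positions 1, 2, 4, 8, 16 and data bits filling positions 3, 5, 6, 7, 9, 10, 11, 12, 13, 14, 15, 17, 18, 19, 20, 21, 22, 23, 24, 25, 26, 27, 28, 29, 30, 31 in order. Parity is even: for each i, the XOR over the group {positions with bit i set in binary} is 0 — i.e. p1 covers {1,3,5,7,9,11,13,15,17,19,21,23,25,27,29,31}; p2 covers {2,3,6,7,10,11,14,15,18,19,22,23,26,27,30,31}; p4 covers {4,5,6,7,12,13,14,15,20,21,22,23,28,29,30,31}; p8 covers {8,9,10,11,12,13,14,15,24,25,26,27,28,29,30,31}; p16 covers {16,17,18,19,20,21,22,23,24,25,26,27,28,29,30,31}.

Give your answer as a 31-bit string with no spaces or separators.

Place data at non-parity positions: p1 p2 1 p4 1 0 1 p8 0 1 1 1 0 0 0 p16 1 0 0 1 1 1 0 0 0 0 1 0 1 1 1
p1 (pos 1,3,5,7,9,11,13,15,17,19,21,23,25,27,29,31): XOR of data positions = 1⊕1⊕1⊕0⊕1⊕0⊕0⊕1⊕0⊕1⊕0⊕0⊕1⊕1⊕1 = 1
p2 (pos 2,3,6,7,10,11,14,15,18,19,22,23,26,27,30,31): XOR of data positions = 1⊕0⊕1⊕1⊕1⊕0⊕0⊕0⊕0⊕1⊕0⊕0⊕1⊕1⊕1 = 0
p4 (pos 4,5,6,7,12,13,14,15,20,21,22,23,28,29,30,31): XOR of data positions = 1⊕0⊕1⊕1⊕0⊕0⊕0⊕1⊕1⊕1⊕0⊕0⊕1⊕1⊕1 = 1
p8 (pos 8,9,10,11,12,13,14,15,24,25,26,27,28,29,30,31): XOR of data positions = 0⊕1⊕1⊕1⊕0⊕0⊕0⊕0⊕0⊕0⊕1⊕0⊕1⊕1⊕1 = 1
p16 (pos 16,17,18,19,20,21,22,23,24,25,26,27,28,29,30,31): XOR of data positions = 1⊕0⊕0⊕1⊕1⊕1⊕0⊕0⊕0⊕0⊕1⊕0⊕1⊕1⊕1 = 0
Codeword: 1011101101110000100111000010111

1011101101110000100111000010111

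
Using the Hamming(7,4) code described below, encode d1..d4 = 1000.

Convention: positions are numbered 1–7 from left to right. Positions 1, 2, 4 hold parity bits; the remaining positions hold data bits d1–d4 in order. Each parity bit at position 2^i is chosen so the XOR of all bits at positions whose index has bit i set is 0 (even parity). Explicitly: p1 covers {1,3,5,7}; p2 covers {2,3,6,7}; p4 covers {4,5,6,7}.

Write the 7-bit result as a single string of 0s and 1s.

1110000

Place data at non-parity positions: p1 p2 1 p4 0 0 0
p1 (pos 1,3,5,7): XOR of data positions = 1⊕0⊕0 = 1
p2 (pos 2,3,6,7): XOR of data positions = 1⊕0⊕0 = 1
p4 (pos 4,5,6,7): XOR of data positions = 0⊕0⊕0 = 0
Codeword: 1110000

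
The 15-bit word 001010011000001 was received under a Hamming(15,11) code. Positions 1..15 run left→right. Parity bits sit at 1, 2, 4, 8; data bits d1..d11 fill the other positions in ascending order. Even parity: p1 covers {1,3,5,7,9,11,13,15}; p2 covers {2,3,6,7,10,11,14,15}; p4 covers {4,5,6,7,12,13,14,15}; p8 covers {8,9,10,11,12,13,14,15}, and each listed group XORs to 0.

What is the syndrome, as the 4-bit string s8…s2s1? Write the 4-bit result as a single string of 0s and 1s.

s1 (pos 1,3,5,7,9,11,13,15): 0⊕1⊕1⊕0⊕1⊕0⊕0⊕1 = 0
s2 (pos 2,3,6,7,10,11,14,15): 0⊕1⊕0⊕0⊕0⊕0⊕0⊕1 = 0
s4 (pos 4,5,6,7,12,13,14,15): 0⊕1⊕0⊕0⊕0⊕0⊕0⊕1 = 0
s8 (pos 8,9,10,11,12,13,14,15): 1⊕1⊕0⊕0⊕0⊕0⊕0⊕1 = 1
Syndrome s8…s1 = 1000 → error at position 8.

1000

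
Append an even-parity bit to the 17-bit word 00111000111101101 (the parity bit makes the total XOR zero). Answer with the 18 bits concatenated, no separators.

XOR of the 17 data bits: 0⊕0⊕1⊕1⊕1⊕0⊕0⊕0⊕1⊕1⊕1⊕1⊕0⊕1⊕1⊕0⊕1 = 0
Parity bit = 0 (so all 18 bits XOR to 0).

001110001111011010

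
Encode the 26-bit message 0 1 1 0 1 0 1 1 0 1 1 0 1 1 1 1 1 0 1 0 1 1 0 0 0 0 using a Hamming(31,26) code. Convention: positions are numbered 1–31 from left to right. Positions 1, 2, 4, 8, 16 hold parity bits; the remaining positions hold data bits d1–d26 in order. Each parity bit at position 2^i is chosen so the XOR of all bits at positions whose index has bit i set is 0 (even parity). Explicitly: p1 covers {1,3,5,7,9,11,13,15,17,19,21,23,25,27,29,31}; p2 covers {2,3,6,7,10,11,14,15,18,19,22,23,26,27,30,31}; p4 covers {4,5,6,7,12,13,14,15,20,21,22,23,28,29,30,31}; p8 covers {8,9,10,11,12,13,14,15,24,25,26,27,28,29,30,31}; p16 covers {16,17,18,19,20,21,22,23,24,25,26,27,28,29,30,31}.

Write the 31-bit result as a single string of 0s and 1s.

1100110010110110011111010110000

Place data at non-parity positions: p1 p2 0 p4 1 1 0 p8 1 0 1 1 0 1 1 p16 0 1 1 1 1 1 0 1 0 1 1 0 0 0 0
p1 (pos 1,3,5,7,9,11,13,15,17,19,21,23,25,27,29,31): XOR of data positions = 0⊕1⊕0⊕1⊕1⊕0⊕1⊕0⊕1⊕1⊕0⊕0⊕1⊕0⊕0 = 1
p2 (pos 2,3,6,7,10,11,14,15,18,19,22,23,26,27,30,31): XOR of data positions = 0⊕1⊕0⊕0⊕1⊕1⊕1⊕1⊕1⊕1⊕0⊕1⊕1⊕0⊕0 = 1
p4 (pos 4,5,6,7,12,13,14,15,20,21,22,23,28,29,30,31): XOR of data positions = 1⊕1⊕0⊕1⊕0⊕1⊕1⊕1⊕1⊕1⊕0⊕0⊕0⊕0⊕0 = 0
p8 (pos 8,9,10,11,12,13,14,15,24,25,26,27,28,29,30,31): XOR of data positions = 1⊕0⊕1⊕1⊕0⊕1⊕1⊕1⊕0⊕1⊕1⊕0⊕0⊕0⊕0 = 0
p16 (pos 16,17,18,19,20,21,22,23,24,25,26,27,28,29,30,31): XOR of data positions = 0⊕1⊕1⊕1⊕1⊕1⊕0⊕1⊕0⊕1⊕1⊕0⊕0⊕0⊕0 = 0
Codeword: 1100110010110110011111010110000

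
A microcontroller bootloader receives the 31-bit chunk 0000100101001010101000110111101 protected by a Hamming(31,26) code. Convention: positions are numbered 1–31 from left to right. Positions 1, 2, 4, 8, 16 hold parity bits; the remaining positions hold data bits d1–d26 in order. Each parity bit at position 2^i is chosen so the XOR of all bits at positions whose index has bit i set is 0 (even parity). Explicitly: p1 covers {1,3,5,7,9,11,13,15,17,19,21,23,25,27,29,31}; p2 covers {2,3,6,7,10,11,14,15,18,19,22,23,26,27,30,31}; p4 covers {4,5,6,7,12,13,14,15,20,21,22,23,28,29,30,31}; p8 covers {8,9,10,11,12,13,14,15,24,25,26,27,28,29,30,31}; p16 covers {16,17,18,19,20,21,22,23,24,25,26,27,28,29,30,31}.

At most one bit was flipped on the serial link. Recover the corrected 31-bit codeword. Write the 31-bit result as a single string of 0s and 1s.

0000100101001010101000010111101

s1 (pos 1,3,5,7,9,11,13,15,17,19,21,23,25,27,29,31): 0⊕0⊕1⊕0⊕0⊕0⊕1⊕1⊕1⊕1⊕0⊕1⊕0⊕1⊕1⊕1 = 1
s2 (pos 2,3,6,7,10,11,14,15,18,19,22,23,26,27,30,31): 0⊕0⊕0⊕0⊕1⊕0⊕0⊕1⊕0⊕1⊕0⊕1⊕1⊕1⊕0⊕1 = 1
s4 (pos 4,5,6,7,12,13,14,15,20,21,22,23,28,29,30,31): 0⊕1⊕0⊕0⊕0⊕1⊕0⊕1⊕0⊕0⊕0⊕1⊕1⊕1⊕0⊕1 = 1
s8 (pos 8,9,10,11,12,13,14,15,24,25,26,27,28,29,30,31): 1⊕0⊕1⊕0⊕0⊕1⊕0⊕1⊕1⊕0⊕1⊕1⊕1⊕1⊕0⊕1 = 0
s16 (pos 16,17,18,19,20,21,22,23,24,25,26,27,28,29,30,31): 0⊕1⊕0⊕1⊕0⊕0⊕0⊕1⊕1⊕0⊕1⊕1⊕1⊕1⊕0⊕1 = 1
Syndrome s16…s1 = 10111 → error at position 23.
Flip position 23: 0000100101001010101000110111101 → 0000100101001010101000010111101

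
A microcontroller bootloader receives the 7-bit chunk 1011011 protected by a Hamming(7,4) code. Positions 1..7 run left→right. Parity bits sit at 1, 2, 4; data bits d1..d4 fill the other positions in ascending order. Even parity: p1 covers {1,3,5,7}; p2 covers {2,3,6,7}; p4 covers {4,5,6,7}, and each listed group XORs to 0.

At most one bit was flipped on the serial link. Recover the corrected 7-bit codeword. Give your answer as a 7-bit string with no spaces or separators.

1011010

s1 (pos 1,3,5,7): 1⊕1⊕0⊕1 = 1
s2 (pos 2,3,6,7): 0⊕1⊕1⊕1 = 1
s4 (pos 4,5,6,7): 1⊕0⊕1⊕1 = 1
Syndrome s4…s1 = 111 → error at position 7.
Flip position 7: 1011011 → 1011010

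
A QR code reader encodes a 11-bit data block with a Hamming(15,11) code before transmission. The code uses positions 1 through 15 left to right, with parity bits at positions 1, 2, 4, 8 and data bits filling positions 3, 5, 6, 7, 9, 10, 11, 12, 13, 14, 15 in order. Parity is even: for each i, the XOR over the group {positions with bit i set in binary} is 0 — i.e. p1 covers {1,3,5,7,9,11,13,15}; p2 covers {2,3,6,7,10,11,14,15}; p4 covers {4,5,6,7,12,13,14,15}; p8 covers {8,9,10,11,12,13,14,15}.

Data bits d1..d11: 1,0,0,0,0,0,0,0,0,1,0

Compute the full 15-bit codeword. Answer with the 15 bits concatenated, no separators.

Place data at non-parity positions: p1 p2 1 p4 0 0 0 p8 0 0 0 0 0 1 0
p1 (pos 1,3,5,7,9,11,13,15): XOR of data positions = 1⊕0⊕0⊕0⊕0⊕0⊕0 = 1
p2 (pos 2,3,6,7,10,11,14,15): XOR of data positions = 1⊕0⊕0⊕0⊕0⊕1⊕0 = 0
p4 (pos 4,5,6,7,12,13,14,15): XOR of data positions = 0⊕0⊕0⊕0⊕0⊕1⊕0 = 1
p8 (pos 8,9,10,11,12,13,14,15): XOR of data positions = 0⊕0⊕0⊕0⊕0⊕1⊕0 = 1
Codeword: 101100010000010

101100010000010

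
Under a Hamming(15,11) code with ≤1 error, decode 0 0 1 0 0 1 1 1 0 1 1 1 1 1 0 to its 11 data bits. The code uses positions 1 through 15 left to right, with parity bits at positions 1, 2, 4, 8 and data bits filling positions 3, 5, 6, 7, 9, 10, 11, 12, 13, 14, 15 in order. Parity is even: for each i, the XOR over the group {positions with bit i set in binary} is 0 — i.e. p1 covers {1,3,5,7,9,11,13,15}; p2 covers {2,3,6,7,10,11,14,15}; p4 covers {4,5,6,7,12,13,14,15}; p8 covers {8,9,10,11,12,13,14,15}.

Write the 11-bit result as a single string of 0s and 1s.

s1 (pos 1,3,5,7,9,11,13,15): 0⊕1⊕0⊕1⊕0⊕1⊕1⊕0 = 0
s2 (pos 2,3,6,7,10,11,14,15): 0⊕1⊕1⊕1⊕1⊕1⊕1⊕0 = 0
s4 (pos 4,5,6,7,12,13,14,15): 0⊕0⊕1⊕1⊕1⊕1⊕1⊕0 = 1
s8 (pos 8,9,10,11,12,13,14,15): 1⊕0⊕1⊕1⊕1⊕1⊕1⊕0 = 0
Syndrome s8…s1 = 0100 → error at position 4.
Flip position 4: 001001110111110 → 001101110111110
Read data bits from positions 3,5,6,7,9,10,11,12,13,14,15: 10110111110

10110111110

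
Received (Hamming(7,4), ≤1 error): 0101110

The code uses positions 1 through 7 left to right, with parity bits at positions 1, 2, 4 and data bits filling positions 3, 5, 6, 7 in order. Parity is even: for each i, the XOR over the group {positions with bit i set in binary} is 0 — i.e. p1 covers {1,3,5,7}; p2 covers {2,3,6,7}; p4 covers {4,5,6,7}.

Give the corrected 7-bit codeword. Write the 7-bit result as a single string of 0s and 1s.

s1 (pos 1,3,5,7): 0⊕0⊕1⊕0 = 1
s2 (pos 2,3,6,7): 1⊕0⊕1⊕0 = 0
s4 (pos 4,5,6,7): 1⊕1⊕1⊕0 = 1
Syndrome s4…s1 = 101 → error at position 5.
Flip position 5: 0101110 → 0101010

0101010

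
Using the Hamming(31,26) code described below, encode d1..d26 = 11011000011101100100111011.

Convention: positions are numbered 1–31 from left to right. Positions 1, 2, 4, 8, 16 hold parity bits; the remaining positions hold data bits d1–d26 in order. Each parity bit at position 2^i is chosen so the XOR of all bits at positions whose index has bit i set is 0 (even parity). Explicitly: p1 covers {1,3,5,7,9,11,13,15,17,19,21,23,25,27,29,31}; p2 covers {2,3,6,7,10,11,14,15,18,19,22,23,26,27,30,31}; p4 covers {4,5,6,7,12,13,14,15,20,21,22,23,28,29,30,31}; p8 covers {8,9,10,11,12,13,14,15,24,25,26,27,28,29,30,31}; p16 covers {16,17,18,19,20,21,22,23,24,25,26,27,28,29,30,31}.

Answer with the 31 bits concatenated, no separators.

Place data at non-parity positions: p1 p2 1 p4 1 0 1 p8 1 0 0 0 0 1 1 p16 1 0 1 1 0 0 1 0 0 1 1 1 0 1 1
p1 (pos 1,3,5,7,9,11,13,15,17,19,21,23,25,27,29,31): XOR of data positions = 1⊕1⊕1⊕1⊕0⊕0⊕1⊕1⊕1⊕0⊕1⊕0⊕1⊕0⊕1 = 0
p2 (pos 2,3,6,7,10,11,14,15,18,19,22,23,26,27,30,31): XOR of data positions = 1⊕0⊕1⊕0⊕0⊕1⊕1⊕0⊕1⊕0⊕1⊕1⊕1⊕1⊕1 = 0
p4 (pos 4,5,6,7,12,13,14,15,20,21,22,23,28,29,30,31): XOR of data positions = 1⊕0⊕1⊕0⊕0⊕1⊕1⊕1⊕0⊕0⊕1⊕1⊕0⊕1⊕1 = 1
p8 (pos 8,9,10,11,12,13,14,15,24,25,26,27,28,29,30,31): XOR of data positions = 1⊕0⊕0⊕0⊕0⊕1⊕1⊕0⊕0⊕1⊕1⊕1⊕0⊕1⊕1 = 0
p16 (pos 16,17,18,19,20,21,22,23,24,25,26,27,28,29,30,31): XOR of data positions = 1⊕0⊕1⊕1⊕0⊕0⊕1⊕0⊕0⊕1⊕1⊕1⊕0⊕1⊕1 = 1
Codeword: 0011101010000111101100100111011

0011101010000111101100100111011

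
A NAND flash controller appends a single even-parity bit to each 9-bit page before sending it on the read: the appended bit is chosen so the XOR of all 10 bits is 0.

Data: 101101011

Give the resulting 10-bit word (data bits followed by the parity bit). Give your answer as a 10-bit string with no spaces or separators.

XOR of the 9 data bits: 1⊕0⊕1⊕1⊕0⊕1⊕0⊕1⊕1 = 0
Parity bit = 0 (so all 10 bits XOR to 0).

1011010110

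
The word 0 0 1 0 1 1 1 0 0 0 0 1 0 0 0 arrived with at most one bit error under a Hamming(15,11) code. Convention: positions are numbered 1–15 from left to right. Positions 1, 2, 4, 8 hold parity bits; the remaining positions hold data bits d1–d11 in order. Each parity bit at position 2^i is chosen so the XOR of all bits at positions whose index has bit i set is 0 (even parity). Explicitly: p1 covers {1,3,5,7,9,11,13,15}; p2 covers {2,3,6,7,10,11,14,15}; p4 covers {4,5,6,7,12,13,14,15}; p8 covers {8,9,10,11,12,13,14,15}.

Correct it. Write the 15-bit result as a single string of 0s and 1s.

s1 (pos 1,3,5,7,9,11,13,15): 0⊕1⊕1⊕1⊕0⊕0⊕0⊕0 = 1
s2 (pos 2,3,6,7,10,11,14,15): 0⊕1⊕1⊕1⊕0⊕0⊕0⊕0 = 1
s4 (pos 4,5,6,7,12,13,14,15): 0⊕1⊕1⊕1⊕1⊕0⊕0⊕0 = 0
s8 (pos 8,9,10,11,12,13,14,15): 0⊕0⊕0⊕0⊕1⊕0⊕0⊕0 = 1
Syndrome s8…s1 = 1011 → error at position 11.
Flip position 11: 001011100001000 → 001011100011000

001011100011000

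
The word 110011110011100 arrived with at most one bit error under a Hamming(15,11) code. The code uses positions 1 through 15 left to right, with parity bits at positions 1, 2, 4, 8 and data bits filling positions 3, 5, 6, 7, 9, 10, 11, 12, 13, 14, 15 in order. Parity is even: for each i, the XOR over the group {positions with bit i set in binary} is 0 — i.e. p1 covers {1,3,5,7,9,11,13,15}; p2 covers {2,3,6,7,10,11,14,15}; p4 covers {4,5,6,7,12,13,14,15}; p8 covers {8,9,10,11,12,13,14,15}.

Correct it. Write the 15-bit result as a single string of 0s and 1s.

110001110011100

s1 (pos 1,3,5,7,9,11,13,15): 1⊕0⊕1⊕1⊕0⊕1⊕1⊕0 = 1
s2 (pos 2,3,6,7,10,11,14,15): 1⊕0⊕1⊕1⊕0⊕1⊕0⊕0 = 0
s4 (pos 4,5,6,7,12,13,14,15): 0⊕1⊕1⊕1⊕1⊕1⊕0⊕0 = 1
s8 (pos 8,9,10,11,12,13,14,15): 1⊕0⊕0⊕1⊕1⊕1⊕0⊕0 = 0
Syndrome s8…s1 = 0101 → error at position 5.
Flip position 5: 110011110011100 → 110001110011100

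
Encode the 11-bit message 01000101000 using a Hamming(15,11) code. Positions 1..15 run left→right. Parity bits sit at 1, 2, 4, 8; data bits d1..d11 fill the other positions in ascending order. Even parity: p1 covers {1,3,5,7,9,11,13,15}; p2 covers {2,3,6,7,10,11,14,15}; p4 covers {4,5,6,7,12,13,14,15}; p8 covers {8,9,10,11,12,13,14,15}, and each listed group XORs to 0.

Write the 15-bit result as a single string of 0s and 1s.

110010000101000

Place data at non-parity positions: p1 p2 0 p4 1 0 0 p8 0 1 0 1 0 0 0
p1 (pos 1,3,5,7,9,11,13,15): XOR of data positions = 0⊕1⊕0⊕0⊕0⊕0⊕0 = 1
p2 (pos 2,3,6,7,10,11,14,15): XOR of data positions = 0⊕0⊕0⊕1⊕0⊕0⊕0 = 1
p4 (pos 4,5,6,7,12,13,14,15): XOR of data positions = 1⊕0⊕0⊕1⊕0⊕0⊕0 = 0
p8 (pos 8,9,10,11,12,13,14,15): XOR of data positions = 0⊕1⊕0⊕1⊕0⊕0⊕0 = 0
Codeword: 110010000101000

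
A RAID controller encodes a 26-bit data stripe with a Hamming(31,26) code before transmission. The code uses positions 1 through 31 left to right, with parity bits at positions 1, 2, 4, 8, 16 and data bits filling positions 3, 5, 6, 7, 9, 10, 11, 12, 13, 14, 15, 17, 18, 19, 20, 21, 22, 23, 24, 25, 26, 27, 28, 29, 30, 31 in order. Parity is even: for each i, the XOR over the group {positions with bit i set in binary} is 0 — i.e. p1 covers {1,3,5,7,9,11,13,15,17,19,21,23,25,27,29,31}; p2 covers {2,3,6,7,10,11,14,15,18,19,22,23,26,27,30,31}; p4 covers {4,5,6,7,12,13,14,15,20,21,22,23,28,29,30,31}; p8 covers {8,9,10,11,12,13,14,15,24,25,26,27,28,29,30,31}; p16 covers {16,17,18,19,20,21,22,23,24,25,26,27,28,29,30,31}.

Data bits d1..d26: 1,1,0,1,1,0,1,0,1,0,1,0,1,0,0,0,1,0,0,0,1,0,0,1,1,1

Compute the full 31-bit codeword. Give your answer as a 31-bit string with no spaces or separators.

Place data at non-parity positions: p1 p2 1 p4 1 0 1 p8 1 0 1 0 1 0 1 p16 0 1 0 0 0 1 0 0 0 1 0 0 1 1 1
p1 (pos 1,3,5,7,9,11,13,15,17,19,21,23,25,27,29,31): XOR of data positions = 1⊕1⊕1⊕1⊕1⊕1⊕1⊕0⊕0⊕0⊕0⊕0⊕0⊕1⊕1 = 1
p2 (pos 2,3,6,7,10,11,14,15,18,19,22,23,26,27,30,31): XOR of data positions = 1⊕0⊕1⊕0⊕1⊕0⊕1⊕1⊕0⊕1⊕0⊕1⊕0⊕1⊕1 = 1
p4 (pos 4,5,6,7,12,13,14,15,20,21,22,23,28,29,30,31): XOR of data positions = 1⊕0⊕1⊕0⊕1⊕0⊕1⊕0⊕0⊕1⊕0⊕0⊕1⊕1⊕1 = 0
p8 (pos 8,9,10,11,12,13,14,15,24,25,26,27,28,29,30,31): XOR of data positions = 1⊕0⊕1⊕0⊕1⊕0⊕1⊕0⊕0⊕1⊕0⊕0⊕1⊕1⊕1 = 0
p16 (pos 16,17,18,19,20,21,22,23,24,25,26,27,28,29,30,31): XOR of data positions = 0⊕1⊕0⊕0⊕0⊕1⊕0⊕0⊕0⊕1⊕0⊕0⊕1⊕1⊕1 = 0
Codeword: 1110101010101010010001000100111

1110101010101010010001000100111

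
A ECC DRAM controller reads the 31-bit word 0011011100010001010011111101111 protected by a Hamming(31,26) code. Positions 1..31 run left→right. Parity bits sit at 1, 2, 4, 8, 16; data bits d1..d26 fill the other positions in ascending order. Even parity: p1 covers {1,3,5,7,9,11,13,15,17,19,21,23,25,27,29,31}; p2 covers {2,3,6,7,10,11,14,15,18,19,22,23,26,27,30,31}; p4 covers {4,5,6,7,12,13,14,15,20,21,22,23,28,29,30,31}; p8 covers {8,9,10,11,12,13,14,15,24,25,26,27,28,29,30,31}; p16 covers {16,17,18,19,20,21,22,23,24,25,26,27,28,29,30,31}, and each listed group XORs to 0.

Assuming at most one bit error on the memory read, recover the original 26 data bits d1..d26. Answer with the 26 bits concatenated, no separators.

s1 (pos 1,3,5,7,9,11,13,15,17,19,21,23,25,27,29,31): 0⊕1⊕0⊕1⊕0⊕0⊕0⊕0⊕0⊕0⊕1⊕1⊕1⊕0⊕1⊕1 = 1
s2 (pos 2,3,6,7,10,11,14,15,18,19,22,23,26,27,30,31): 0⊕1⊕1⊕1⊕0⊕0⊕0⊕0⊕1⊕0⊕1⊕1⊕1⊕0⊕1⊕1 = 1
s4 (pos 4,5,6,7,12,13,14,15,20,21,22,23,28,29,30,31): 1⊕0⊕1⊕1⊕1⊕0⊕0⊕0⊕0⊕1⊕1⊕1⊕1⊕1⊕1⊕1 = 1
s8 (pos 8,9,10,11,12,13,14,15,24,25,26,27,28,29,30,31): 1⊕0⊕0⊕0⊕1⊕0⊕0⊕0⊕1⊕1⊕1⊕0⊕1⊕1⊕1⊕1 = 1
s16 (pos 16,17,18,19,20,21,22,23,24,25,26,27,28,29,30,31): 1⊕0⊕1⊕0⊕0⊕1⊕1⊕1⊕1⊕1⊕1⊕0⊕1⊕1⊕1⊕1 = 0
Syndrome s16…s1 = 01111 → error at position 15.
Flip position 15: 0011011100010001010011111101111 → 0011011100010011010011111101111
Read data bits from positions 3,5,6,7,9,10,11,12,13,14,15,17,18,19,20,21,22,23,24,25,26,27,28,29,30,31: 10110001001010011111101111

10110001001010011111101111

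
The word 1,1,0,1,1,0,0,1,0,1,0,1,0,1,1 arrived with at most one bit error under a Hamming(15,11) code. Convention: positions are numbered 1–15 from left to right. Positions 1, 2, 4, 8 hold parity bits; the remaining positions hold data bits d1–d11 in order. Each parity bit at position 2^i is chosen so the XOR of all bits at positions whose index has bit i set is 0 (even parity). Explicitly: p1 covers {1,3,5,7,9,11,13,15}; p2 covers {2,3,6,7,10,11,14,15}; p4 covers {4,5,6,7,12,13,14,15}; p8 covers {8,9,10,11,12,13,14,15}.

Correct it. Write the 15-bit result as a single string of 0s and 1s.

110110010101111

s1 (pos 1,3,5,7,9,11,13,15): 1⊕0⊕1⊕0⊕0⊕0⊕0⊕1 = 1
s2 (pos 2,3,6,7,10,11,14,15): 1⊕0⊕0⊕0⊕1⊕0⊕1⊕1 = 0
s4 (pos 4,5,6,7,12,13,14,15): 1⊕1⊕0⊕0⊕1⊕0⊕1⊕1 = 1
s8 (pos 8,9,10,11,12,13,14,15): 1⊕0⊕1⊕0⊕1⊕0⊕1⊕1 = 1
Syndrome s8…s1 = 1101 → error at position 13.
Flip position 13: 110110010101011 → 110110010101111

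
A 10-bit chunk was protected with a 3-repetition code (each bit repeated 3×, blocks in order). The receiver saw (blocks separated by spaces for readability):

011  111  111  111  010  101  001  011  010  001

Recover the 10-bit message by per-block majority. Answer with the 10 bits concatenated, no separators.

1111010100

Block 1 (011): 2 ones → 1
Block 2 (111): 3 ones → 1
Block 3 (111): 3 ones → 1
Block 4 (111): 3 ones → 1
Block 5 (010): 1 one → 0
Block 6 (101): 2 ones → 1
Block 7 (001): 1 one → 0
Block 8 (011): 2 ones → 1
Block 9 (010): 1 one → 0
Block 10 (001): 1 one → 0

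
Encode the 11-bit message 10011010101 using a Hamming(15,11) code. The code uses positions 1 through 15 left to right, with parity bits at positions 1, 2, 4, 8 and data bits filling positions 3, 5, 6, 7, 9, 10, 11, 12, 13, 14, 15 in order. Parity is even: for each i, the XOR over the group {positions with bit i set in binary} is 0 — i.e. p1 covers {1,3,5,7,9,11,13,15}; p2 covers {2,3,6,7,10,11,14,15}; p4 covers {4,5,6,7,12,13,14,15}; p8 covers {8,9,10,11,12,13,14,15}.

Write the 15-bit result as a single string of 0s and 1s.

001100101010101

Place data at non-parity positions: p1 p2 1 p4 0 0 1 p8 1 0 1 0 1 0 1
p1 (pos 1,3,5,7,9,11,13,15): XOR of data positions = 1⊕0⊕1⊕1⊕1⊕1⊕1 = 0
p2 (pos 2,3,6,7,10,11,14,15): XOR of data positions = 1⊕0⊕1⊕0⊕1⊕0⊕1 = 0
p4 (pos 4,5,6,7,12,13,14,15): XOR of data positions = 0⊕0⊕1⊕0⊕1⊕0⊕1 = 1
p8 (pos 8,9,10,11,12,13,14,15): XOR of data positions = 1⊕0⊕1⊕0⊕1⊕0⊕1 = 0
Codeword: 001100101010101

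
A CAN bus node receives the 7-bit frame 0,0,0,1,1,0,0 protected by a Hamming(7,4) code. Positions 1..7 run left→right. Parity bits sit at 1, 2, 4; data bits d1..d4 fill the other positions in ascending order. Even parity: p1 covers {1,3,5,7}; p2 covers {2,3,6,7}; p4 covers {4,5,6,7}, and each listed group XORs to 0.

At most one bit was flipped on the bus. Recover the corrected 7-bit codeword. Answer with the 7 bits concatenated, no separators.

1001100

s1 (pos 1,3,5,7): 0⊕0⊕1⊕0 = 1
s2 (pos 2,3,6,7): 0⊕0⊕0⊕0 = 0
s4 (pos 4,5,6,7): 1⊕1⊕0⊕0 = 0
Syndrome s4…s1 = 001 → error at position 1.
Flip position 1: 0001100 → 1001100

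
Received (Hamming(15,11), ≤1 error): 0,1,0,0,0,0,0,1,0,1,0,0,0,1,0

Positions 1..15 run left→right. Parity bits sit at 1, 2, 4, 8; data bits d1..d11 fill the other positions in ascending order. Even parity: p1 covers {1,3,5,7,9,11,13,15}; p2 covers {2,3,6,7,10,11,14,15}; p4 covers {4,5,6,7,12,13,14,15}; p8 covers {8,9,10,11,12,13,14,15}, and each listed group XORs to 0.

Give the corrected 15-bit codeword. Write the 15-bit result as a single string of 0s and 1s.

010000010100000

s1 (pos 1,3,5,7,9,11,13,15): 0⊕0⊕0⊕0⊕0⊕0⊕0⊕0 = 0
s2 (pos 2,3,6,7,10,11,14,15): 1⊕0⊕0⊕0⊕1⊕0⊕1⊕0 = 1
s4 (pos 4,5,6,7,12,13,14,15): 0⊕0⊕0⊕0⊕0⊕0⊕1⊕0 = 1
s8 (pos 8,9,10,11,12,13,14,15): 1⊕0⊕1⊕0⊕0⊕0⊕1⊕0 = 1
Syndrome s8…s1 = 1110 → error at position 14.
Flip position 14: 010000010100010 → 010000010100000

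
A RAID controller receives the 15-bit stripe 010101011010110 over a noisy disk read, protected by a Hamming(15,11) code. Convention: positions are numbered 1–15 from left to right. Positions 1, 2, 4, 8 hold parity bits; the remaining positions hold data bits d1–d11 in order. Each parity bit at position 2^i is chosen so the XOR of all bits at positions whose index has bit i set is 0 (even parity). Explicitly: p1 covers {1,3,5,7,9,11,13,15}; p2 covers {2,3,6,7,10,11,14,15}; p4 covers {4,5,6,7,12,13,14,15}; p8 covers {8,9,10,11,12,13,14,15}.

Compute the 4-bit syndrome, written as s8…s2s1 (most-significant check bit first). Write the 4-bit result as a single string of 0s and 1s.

s1 (pos 1,3,5,7,9,11,13,15): 0⊕0⊕0⊕0⊕1⊕1⊕1⊕0 = 1
s2 (pos 2,3,6,7,10,11,14,15): 1⊕0⊕1⊕0⊕0⊕1⊕1⊕0 = 0
s4 (pos 4,5,6,7,12,13,14,15): 1⊕0⊕1⊕0⊕0⊕1⊕1⊕0 = 0
s8 (pos 8,9,10,11,12,13,14,15): 1⊕1⊕0⊕1⊕0⊕1⊕1⊕0 = 1
Syndrome s8…s1 = 1001 → error at position 9.

1001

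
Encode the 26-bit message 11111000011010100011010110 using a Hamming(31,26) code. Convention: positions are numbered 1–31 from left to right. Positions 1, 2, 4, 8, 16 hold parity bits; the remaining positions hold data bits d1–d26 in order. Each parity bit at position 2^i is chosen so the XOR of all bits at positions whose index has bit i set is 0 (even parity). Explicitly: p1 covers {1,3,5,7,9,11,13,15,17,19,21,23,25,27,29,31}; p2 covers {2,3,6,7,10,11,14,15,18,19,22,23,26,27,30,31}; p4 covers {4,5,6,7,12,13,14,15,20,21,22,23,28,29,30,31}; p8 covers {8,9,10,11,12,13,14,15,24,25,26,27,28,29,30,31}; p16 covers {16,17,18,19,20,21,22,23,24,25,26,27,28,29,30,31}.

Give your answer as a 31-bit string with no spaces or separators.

0010111010000111010100011010110

Place data at non-parity positions: p1 p2 1 p4 1 1 1 p8 1 0 0 0 0 1 1 p16 0 1 0 1 0 0 0 1 1 0 1 0 1 1 0
p1 (pos 1,3,5,7,9,11,13,15,17,19,21,23,25,27,29,31): XOR of data positions = 1⊕1⊕1⊕1⊕0⊕0⊕1⊕0⊕0⊕0⊕0⊕1⊕1⊕1⊕0 = 0
p2 (pos 2,3,6,7,10,11,14,15,18,19,22,23,26,27,30,31): XOR of data positions = 1⊕1⊕1⊕0⊕0⊕1⊕1⊕1⊕0⊕0⊕0⊕0⊕1⊕1⊕0 = 0
p4 (pos 4,5,6,7,12,13,14,15,20,21,22,23,28,29,30,31): XOR of data positions = 1⊕1⊕1⊕0⊕0⊕1⊕1⊕1⊕0⊕0⊕0⊕0⊕1⊕1⊕0 = 0
p8 (pos 8,9,10,11,12,13,14,15,24,25,26,27,28,29,30,31): XOR of data positions = 1⊕0⊕0⊕0⊕0⊕1⊕1⊕1⊕1⊕0⊕1⊕0⊕1⊕1⊕0 = 0
p16 (pos 16,17,18,19,20,21,22,23,24,25,26,27,28,29,30,31): XOR of data positions = 0⊕1⊕0⊕1⊕0⊕0⊕0⊕1⊕1⊕0⊕1⊕0⊕1⊕1⊕0 = 1
Codeword: 0010111010000111010100011010110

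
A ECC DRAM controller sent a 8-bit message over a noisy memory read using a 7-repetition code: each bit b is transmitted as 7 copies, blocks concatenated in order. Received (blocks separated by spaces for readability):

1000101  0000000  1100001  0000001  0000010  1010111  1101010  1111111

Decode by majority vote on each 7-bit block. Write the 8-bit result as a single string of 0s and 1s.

Block 1 (1000101): 3 ones → 0
Block 2 (0000000): 0 ones → 0
Block 3 (1100001): 3 ones → 0
Block 4 (0000001): 1 one → 0
Block 5 (0000010): 1 one → 0
Block 6 (1010111): 5 ones → 1
Block 7 (1101010): 4 ones → 1
Block 8 (1111111): 7 ones → 1

00000111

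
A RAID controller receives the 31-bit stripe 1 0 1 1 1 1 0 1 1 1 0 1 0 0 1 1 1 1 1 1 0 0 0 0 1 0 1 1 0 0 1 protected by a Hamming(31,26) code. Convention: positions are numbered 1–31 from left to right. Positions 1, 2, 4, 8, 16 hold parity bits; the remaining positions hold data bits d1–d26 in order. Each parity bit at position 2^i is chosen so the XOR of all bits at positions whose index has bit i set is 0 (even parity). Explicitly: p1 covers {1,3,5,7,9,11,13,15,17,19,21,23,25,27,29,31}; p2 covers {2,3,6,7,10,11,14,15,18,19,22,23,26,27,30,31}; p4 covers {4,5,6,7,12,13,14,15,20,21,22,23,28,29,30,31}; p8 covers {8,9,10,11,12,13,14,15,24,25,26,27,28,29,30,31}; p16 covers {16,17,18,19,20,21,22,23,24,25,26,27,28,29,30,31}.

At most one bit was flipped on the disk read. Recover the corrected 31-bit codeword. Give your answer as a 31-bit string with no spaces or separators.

s1 (pos 1,3,5,7,9,11,13,15,17,19,21,23,25,27,29,31): 1⊕1⊕1⊕0⊕1⊕0⊕0⊕1⊕1⊕1⊕0⊕0⊕1⊕1⊕0⊕1 = 0
s2 (pos 2,3,6,7,10,11,14,15,18,19,22,23,26,27,30,31): 0⊕1⊕1⊕0⊕1⊕0⊕0⊕1⊕1⊕1⊕0⊕0⊕0⊕1⊕0⊕1 = 0
s4 (pos 4,5,6,7,12,13,14,15,20,21,22,23,28,29,30,31): 1⊕1⊕1⊕0⊕1⊕0⊕0⊕1⊕1⊕0⊕0⊕0⊕1⊕0⊕0⊕1 = 0
s8 (pos 8,9,10,11,12,13,14,15,24,25,26,27,28,29,30,31): 1⊕1⊕1⊕0⊕1⊕0⊕0⊕1⊕0⊕1⊕0⊕1⊕1⊕0⊕0⊕1 = 1
s16 (pos 16,17,18,19,20,21,22,23,24,25,26,27,28,29,30,31): 1⊕1⊕1⊕1⊕1⊕0⊕0⊕0⊕0⊕1⊕0⊕1⊕1⊕0⊕0⊕1 = 1
Syndrome s16…s1 = 11000 → error at position 24.
Flip position 24: 1011110111010011111100001011001 → 1011110111010011111100011011001

1011110111010011111100011011001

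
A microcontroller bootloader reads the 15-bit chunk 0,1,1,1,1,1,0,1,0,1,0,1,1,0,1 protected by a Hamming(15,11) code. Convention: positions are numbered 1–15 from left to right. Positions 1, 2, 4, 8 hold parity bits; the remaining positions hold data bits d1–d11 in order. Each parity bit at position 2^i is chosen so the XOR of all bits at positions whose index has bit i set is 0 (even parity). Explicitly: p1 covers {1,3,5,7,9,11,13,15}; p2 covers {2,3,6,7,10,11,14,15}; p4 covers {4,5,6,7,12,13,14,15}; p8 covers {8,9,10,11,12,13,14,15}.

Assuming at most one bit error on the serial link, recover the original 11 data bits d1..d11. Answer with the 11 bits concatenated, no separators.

s1 (pos 1,3,5,7,9,11,13,15): 0⊕1⊕1⊕0⊕0⊕0⊕1⊕1 = 0
s2 (pos 2,3,6,7,10,11,14,15): 1⊕1⊕1⊕0⊕1⊕0⊕0⊕1 = 1
s4 (pos 4,5,6,7,12,13,14,15): 1⊕1⊕1⊕0⊕1⊕1⊕0⊕1 = 0
s8 (pos 8,9,10,11,12,13,14,15): 1⊕0⊕1⊕0⊕1⊕1⊕0⊕1 = 1
Syndrome s8…s1 = 1010 → error at position 10.
Flip position 10: 011111010101101 → 011111010001101
Read data bits from positions 3,5,6,7,9,10,11,12,13,14,15: 11100001101

11100001101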